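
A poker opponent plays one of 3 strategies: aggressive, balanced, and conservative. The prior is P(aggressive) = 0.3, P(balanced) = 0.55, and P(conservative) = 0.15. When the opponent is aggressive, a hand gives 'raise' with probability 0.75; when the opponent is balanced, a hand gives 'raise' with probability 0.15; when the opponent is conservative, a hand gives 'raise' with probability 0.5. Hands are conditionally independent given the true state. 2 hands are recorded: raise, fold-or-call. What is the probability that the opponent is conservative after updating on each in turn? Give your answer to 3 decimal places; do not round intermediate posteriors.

0.229

After 'raise': normaliser = 0.75·0.3000 + 0.15·0.5500 + 0.5·0.1500; P(aggressive) ≈ 0.5882, P(balanced) ≈ 0.2157, P(conservative) ≈ 0.1961
After 'fold-or-call': normaliser = 0.25·0.5882 + 0.85·0.2157 + 0.5·0.1961; P(aggressive) ≈ 0.3432, P(balanced) ≈ 0.4279, P(conservative) ≈ 0.2288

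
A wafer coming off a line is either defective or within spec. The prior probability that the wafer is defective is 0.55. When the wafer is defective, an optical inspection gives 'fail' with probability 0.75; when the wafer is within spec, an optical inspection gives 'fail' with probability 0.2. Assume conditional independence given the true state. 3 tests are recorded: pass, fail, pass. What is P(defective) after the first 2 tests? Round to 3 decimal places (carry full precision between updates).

0.589

After 'pass': P(defective) = 0.25·0.5500 / (0.25·0.5500 + 0.8·0.4500) ≈ 0.2764
After 'fail': P(defective) = 0.75·0.2764 / (0.75·0.2764 + 0.2·0.7236) ≈ 0.5889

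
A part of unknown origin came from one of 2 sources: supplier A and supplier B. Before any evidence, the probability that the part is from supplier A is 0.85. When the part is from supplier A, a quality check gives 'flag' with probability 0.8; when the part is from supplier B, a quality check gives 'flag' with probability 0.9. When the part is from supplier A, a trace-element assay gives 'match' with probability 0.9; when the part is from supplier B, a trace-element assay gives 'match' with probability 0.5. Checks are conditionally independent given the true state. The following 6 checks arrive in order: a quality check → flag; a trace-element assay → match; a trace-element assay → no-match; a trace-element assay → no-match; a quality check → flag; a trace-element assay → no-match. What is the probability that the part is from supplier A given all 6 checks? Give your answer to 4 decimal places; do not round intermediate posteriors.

0.0606

Each posterior becomes the prior for the next update.
After a quality check='flag': P(supplier A) = 0.8·0.8500 / (0.8·0.8500 + 0.9·0.1500) ≈ 0.8344
After a trace-element assay='match': P(supplier A) = 0.9·0.8344 / (0.9·0.8344 + 0.5·0.1656) ≈ 0.9007
After a trace-element assay='no-match': P(supplier A) = 0.1·0.9007 / (0.1·0.9007 + 0.5·0.0993) ≈ 0.6445
After a trace-element assay='no-match': P(supplier A) = 0.1·0.6445 / (0.1·0.6445 + 0.5·0.3555) ≈ 0.2661
After a quality check='flag': P(supplier A) = 0.8·0.2661 / (0.8·0.2661 + 0.9·0.7339) ≈ 0.2438
After a trace-element assay='no-match': P(supplier A) = 0.1·0.2438 / (0.1·0.2438 + 0.5·0.7562) ≈ 0.0606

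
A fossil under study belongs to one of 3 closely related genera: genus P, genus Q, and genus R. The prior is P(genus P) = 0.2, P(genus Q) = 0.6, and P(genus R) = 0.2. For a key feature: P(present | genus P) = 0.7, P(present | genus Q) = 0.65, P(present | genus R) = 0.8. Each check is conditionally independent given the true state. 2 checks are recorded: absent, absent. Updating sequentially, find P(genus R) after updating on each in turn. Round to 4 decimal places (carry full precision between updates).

After 'absent': normaliser = 0.3·0.2000 + 0.35·0.6000 + 0.2·0.2000; P(genus P) ≈ 0.1935, P(genus Q) ≈ 0.6774, P(genus R) ≈ 0.1290
After 'absent': normaliser = 0.3·0.1935 + 0.35·0.6774 + 0.2·0.1290; P(genus P) ≈ 0.1809, P(genus Q) ≈ 0.7387, P(genus R) ≈ 0.0804

0.0804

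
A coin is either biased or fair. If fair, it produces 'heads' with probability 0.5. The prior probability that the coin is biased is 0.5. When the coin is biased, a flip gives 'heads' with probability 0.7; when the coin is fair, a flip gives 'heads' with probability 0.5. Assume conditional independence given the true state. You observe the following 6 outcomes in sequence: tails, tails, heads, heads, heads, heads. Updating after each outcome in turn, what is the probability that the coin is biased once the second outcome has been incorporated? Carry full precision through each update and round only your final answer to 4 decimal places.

Each posterior becomes the prior for the next update.
After 'tails': P(biased) = 0.3·0.5000 / (0.3·0.5000 + 0.5·0.5000) ≈ 0.3750
After 'tails': P(biased) = 0.3·0.3750 / (0.3·0.3750 + 0.5·0.6250) ≈ 0.2647

0.2647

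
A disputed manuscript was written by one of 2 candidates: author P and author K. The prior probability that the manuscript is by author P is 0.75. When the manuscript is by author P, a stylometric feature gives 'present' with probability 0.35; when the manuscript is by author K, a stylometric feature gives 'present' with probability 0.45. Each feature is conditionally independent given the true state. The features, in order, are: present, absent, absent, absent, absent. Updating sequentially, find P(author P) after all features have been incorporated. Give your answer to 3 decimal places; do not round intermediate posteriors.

After 'present': P(author P) = 0.35·0.7500 / (0.35·0.7500 + 0.45·0.2500) ≈ 0.7000
After 'absent': P(author P) = 0.65·0.7000 / (0.65·0.7000 + 0.55·0.3000) ≈ 0.7339
After 'absent': P(author P) = 0.65·0.7339 / (0.65·0.7339 + 0.55·0.2661) ≈ 0.7652
After 'absent': P(author P) = 0.65·0.7652 / (0.65·0.7652 + 0.55·0.2348) ≈ 0.7939
After 'absent': P(author P) = 0.65·0.7939 / (0.65·0.7939 + 0.55·0.2061) ≈ 0.8199

0.820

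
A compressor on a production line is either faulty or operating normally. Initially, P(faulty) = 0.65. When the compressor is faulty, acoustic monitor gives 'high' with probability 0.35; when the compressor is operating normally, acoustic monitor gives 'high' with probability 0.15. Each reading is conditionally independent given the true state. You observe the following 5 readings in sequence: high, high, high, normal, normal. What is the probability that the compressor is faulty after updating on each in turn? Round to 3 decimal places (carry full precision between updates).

0.932

Apply Bayes' rule sequentially, carrying P(faulty) forward.
After 'high': P(faulty) = 0.35·0.6500 / (0.35·0.6500 + 0.15·0.3500) ≈ 0.8125
After 'high': P(faulty) = 0.35·0.8125 / (0.35·0.8125 + 0.15·0.1875) ≈ 0.9100
After 'high': P(faulty) = 0.35·0.9100 / (0.35·0.9100 + 0.15·0.0900) ≈ 0.9593
After 'normal': P(faulty) = 0.65·0.9593 / (0.65·0.9593 + 0.85·0.0407) ≈ 0.9475
After 'normal': P(faulty) = 0.65·0.9475 / (0.65·0.9475 + 0.85·0.0525) ≈ 0.9324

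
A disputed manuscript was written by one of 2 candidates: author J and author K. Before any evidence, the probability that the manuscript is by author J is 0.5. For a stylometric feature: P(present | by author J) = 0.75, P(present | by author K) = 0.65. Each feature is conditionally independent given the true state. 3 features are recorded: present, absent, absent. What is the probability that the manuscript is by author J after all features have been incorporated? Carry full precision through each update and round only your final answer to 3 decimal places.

After 'present': P(author J) = 0.75·0.5000 / (0.75·0.5000 + 0.65·0.5000) ≈ 0.5357
After 'absent': P(author J) = 0.25·0.5357 / (0.25·0.5357 + 0.35·0.4643) ≈ 0.4518
After 'absent': P(author J) = 0.25·0.4518 / (0.25·0.4518 + 0.35·0.5482) ≈ 0.3706

0.371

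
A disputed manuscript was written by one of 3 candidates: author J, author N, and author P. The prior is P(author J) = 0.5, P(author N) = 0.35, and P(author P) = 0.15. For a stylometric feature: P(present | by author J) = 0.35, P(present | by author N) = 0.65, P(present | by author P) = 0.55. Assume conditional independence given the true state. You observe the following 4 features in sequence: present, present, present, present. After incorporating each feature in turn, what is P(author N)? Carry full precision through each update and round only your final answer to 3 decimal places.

After 'present': normaliser = 0.35·0.5000 + 0.65·0.3500 + 0.55·0.1500; P(author J) ≈ 0.3608, P(author N) ≈ 0.4691, P(author P) ≈ 0.1701
After 'present': normaliser = 0.35·0.3608 + 0.65·0.4691 + 0.55·0.1701; P(author J) ≈ 0.2407, P(author N) ≈ 0.5810, P(author P) ≈ 0.1783
After 'present': normaliser = 0.35·0.2407 + 0.65·0.5810 + 0.55·0.1783; P(author J) ≈ 0.1504, P(author N) ≈ 0.6745, P(author P) ≈ 0.1751
After 'present': normaliser = 0.35·0.1504 + 0.65·0.6745 + 0.55·0.1751; P(author J) ≈ 0.0896, P(author N) ≈ 0.7464, P(author P) ≈ 0.1640

0.746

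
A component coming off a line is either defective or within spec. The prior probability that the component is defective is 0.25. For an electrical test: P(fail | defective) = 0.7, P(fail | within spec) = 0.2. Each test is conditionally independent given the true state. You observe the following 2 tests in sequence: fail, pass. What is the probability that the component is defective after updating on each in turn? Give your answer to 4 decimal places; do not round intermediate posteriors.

After 'fail': P(defective) = 0.7·0.2500 / (0.7·0.2500 + 0.2·0.7500) ≈ 0.5385
After 'pass': P(defective) = 0.3·0.5385 / (0.3·0.5385 + 0.8·0.4615) ≈ 0.3043

0.3043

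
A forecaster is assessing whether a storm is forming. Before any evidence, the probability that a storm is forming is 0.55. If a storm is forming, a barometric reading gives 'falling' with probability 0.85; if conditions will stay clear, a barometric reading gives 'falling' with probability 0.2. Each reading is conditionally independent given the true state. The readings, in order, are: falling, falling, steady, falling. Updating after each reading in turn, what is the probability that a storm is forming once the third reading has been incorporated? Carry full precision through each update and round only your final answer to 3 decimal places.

Apply Bayes' rule sequentially, carrying P(storm) forward.
After 'falling': P(storm) = 0.85·0.5500 / (0.85·0.5500 + 0.2·0.4500) ≈ 0.8386
After 'falling': P(storm) = 0.85·0.8386 / (0.85·0.8386 + 0.2·0.1614) ≈ 0.9567
After 'steady': P(storm) = 0.15·0.9567 / (0.15·0.9567 + 0.8·0.0433) ≈ 0.8054

0.805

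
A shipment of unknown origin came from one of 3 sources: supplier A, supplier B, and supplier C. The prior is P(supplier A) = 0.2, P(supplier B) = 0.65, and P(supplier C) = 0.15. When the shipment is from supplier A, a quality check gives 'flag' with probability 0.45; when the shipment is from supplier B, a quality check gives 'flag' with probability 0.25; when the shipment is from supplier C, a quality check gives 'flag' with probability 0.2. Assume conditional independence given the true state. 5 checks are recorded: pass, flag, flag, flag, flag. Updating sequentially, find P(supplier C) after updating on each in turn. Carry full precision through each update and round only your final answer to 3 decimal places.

After 'pass': normaliser = 0.55·0.2000 + 0.75·0.6500 + 0.8·0.1500; P(supplier A) ≈ 0.1533, P(supplier B) ≈ 0.6794, P(supplier C) ≈ 0.1672
After 'flag': normaliser = 0.45·0.1533 + 0.25·0.6794 + 0.2·0.1672; P(supplier A) ≈ 0.2534, P(supplier B) ≈ 0.6238, P(supplier C) ≈ 0.1228
After 'flag': normaliser = 0.45·0.2534 + 0.25·0.6238 + 0.2·0.1228; P(supplier A) ≈ 0.3871, P(supplier B) ≈ 0.5295, P(supplier C) ≈ 0.0834
After 'flag': normaliser = 0.45·0.3871 + 0.25·0.5295 + 0.2·0.0834; P(supplier A) ≈ 0.5389, P(supplier B) ≈ 0.4095, P(supplier C) ≈ 0.0516
After 'flag': normaliser = 0.45·0.5389 + 0.25·0.4095 + 0.2·0.0516; P(supplier A) ≈ 0.6827, P(supplier B) ≈ 0.2882, P(supplier C) ≈ 0.0291

0.029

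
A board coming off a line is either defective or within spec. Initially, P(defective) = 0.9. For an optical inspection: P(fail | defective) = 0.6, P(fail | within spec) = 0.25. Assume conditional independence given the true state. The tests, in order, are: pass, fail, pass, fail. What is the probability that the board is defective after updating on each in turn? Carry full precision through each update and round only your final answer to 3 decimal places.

0.936

After 'pass': P(defective) = 0.4·0.9000 / (0.4·0.9000 + 0.75·0.1000) ≈ 0.8276
After 'fail': P(defective) = 0.6·0.8276 / (0.6·0.8276 + 0.25·0.1724) ≈ 0.9201
After 'pass': P(defective) = 0.4·0.9201 / (0.4·0.9201 + 0.75·0.0799) ≈ 0.8600
After 'fail': P(defective) = 0.6·0.8600 / (0.6·0.8600 + 0.25·0.1400) ≈ 0.9365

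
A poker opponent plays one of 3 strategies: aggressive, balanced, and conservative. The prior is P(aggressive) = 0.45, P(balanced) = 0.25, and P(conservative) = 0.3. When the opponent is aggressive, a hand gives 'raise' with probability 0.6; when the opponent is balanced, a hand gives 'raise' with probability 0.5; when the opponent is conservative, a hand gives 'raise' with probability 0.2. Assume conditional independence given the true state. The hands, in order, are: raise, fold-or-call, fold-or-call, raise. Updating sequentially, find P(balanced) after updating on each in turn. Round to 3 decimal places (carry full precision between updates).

0.317

After 'raise': normaliser = 0.6·0.4500 + 0.5·0.2500 + 0.2·0.3000; P(aggressive) ≈ 0.5934, P(balanced) ≈ 0.2747, P(conservative) ≈ 0.1319
After 'fold-or-call': normaliser = 0.4·0.5934 + 0.5·0.2747 + 0.8·0.1319; P(aggressive) ≈ 0.4943, P(balanced) ≈ 0.2860, P(conservative) ≈ 0.2197
After 'fold-or-call': normaliser = 0.4·0.4943 + 0.5·0.2860 + 0.8·0.2197; P(aggressive) ≈ 0.3828, P(balanced) ≈ 0.2769, P(conservative) ≈ 0.3403
After 'raise': normaliser = 0.6·0.3828 + 0.5·0.2769 + 0.2·0.3403; P(aggressive) ≈ 0.5266, P(balanced) ≈ 0.3174, P(conservative) ≈ 0.1560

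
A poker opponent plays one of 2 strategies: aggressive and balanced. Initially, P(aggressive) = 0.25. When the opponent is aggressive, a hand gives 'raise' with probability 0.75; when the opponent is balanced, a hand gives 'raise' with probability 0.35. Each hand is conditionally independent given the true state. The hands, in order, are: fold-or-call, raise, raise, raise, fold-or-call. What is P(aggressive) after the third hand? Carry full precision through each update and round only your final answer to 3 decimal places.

0.371

After 'fold-or-call': P(aggressive) = 0.25·0.2500 / (0.25·0.2500 + 0.65·0.7500) ≈ 0.1136
After 'raise': P(aggressive) = 0.75·0.1136 / (0.75·0.1136 + 0.35·0.8864) ≈ 0.2155
After 'raise': P(aggressive) = 0.75·0.2155 / (0.75·0.2155 + 0.35·0.7845) ≈ 0.3706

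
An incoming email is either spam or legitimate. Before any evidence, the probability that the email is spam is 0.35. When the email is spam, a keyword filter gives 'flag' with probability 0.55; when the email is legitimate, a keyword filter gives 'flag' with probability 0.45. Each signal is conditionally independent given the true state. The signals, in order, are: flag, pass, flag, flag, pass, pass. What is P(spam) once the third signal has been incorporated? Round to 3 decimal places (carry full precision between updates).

0.397

Apply Bayes' rule sequentially, carrying P(spam) forward.
After 'flag': P(spam) = 0.55·0.3500 / (0.55·0.3500 + 0.45·0.6500) ≈ 0.3969
After 'pass': P(spam) = 0.45·0.3969 / (0.45·0.3969 + 0.55·0.6031) ≈ 0.3500
After 'flag': P(spam) = 0.55·0.3500 / (0.55·0.3500 + 0.45·0.6500) ≈ 0.3969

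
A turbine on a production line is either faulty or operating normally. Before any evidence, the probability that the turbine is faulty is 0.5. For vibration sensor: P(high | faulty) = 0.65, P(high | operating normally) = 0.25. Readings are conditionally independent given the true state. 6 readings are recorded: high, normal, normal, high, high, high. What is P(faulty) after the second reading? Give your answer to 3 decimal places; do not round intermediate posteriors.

After 'high': P(faulty) = 0.65·0.5000 / (0.65·0.5000 + 0.25·0.5000) ≈ 0.7222
After 'normal': P(faulty) = 0.35·0.7222 / (0.35·0.7222 + 0.75·0.2778) ≈ 0.5482

0.548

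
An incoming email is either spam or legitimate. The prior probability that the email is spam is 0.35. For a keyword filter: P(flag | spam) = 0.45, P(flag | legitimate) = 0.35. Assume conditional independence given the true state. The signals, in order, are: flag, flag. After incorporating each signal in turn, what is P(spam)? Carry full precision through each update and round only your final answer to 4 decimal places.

0.4709

Apply Bayes' rule sequentially, carrying P(spam) forward.
After 'flag': P(spam) = 0.45·0.3500 / (0.45·0.3500 + 0.35·0.6500) ≈ 0.4091
After 'flag': P(spam) = 0.45·0.4091 / (0.45·0.4091 + 0.35·0.5909) ≈ 0.4709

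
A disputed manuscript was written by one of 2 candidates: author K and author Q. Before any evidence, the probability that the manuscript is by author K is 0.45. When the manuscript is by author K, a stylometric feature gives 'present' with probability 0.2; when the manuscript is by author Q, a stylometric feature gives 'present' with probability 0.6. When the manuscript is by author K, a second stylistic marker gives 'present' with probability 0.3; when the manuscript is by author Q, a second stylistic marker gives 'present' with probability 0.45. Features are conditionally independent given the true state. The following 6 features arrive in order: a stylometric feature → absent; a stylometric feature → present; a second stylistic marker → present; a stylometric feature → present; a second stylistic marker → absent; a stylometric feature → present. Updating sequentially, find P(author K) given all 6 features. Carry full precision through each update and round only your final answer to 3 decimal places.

0.049

Each posterior becomes the prior for the next update.
After a stylometric feature='absent': P(author K) = 0.8·0.4500 / (0.8·0.4500 + 0.4·0.5500) ≈ 0.6207
After a stylometric feature='present': P(author K) = 0.2·0.6207 / (0.2·0.6207 + 0.6·0.3793) ≈ 0.3529
After a second stylistic marker='present': P(author K) = 0.3·0.3529 / (0.3·0.3529 + 0.45·0.6471) ≈ 0.2667
After a stylometric feature='present': P(author K) = 0.2·0.2667 / (0.2·0.2667 + 0.6·0.7333) ≈ 0.1081
After a second stylistic marker='absent': P(author K) = 0.7·0.1081 / (0.7·0.1081 + 0.55·0.8919) ≈ 0.1337
After a stylometric feature='present': P(author K) = 0.2·0.1337 / (0.2·0.1337 + 0.6·0.8663) ≈ 0.0489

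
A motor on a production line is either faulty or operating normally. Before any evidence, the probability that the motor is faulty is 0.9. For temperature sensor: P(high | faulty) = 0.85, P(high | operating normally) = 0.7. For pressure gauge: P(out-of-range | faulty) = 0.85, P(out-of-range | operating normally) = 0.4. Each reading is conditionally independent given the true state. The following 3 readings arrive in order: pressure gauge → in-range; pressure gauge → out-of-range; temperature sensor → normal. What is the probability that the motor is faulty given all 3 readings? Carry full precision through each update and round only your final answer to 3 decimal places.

Each posterior becomes the prior for the next update.
After pressure gauge='in-range': P(faulty) = 0.15·0.9000 / (0.15·0.9000 + 0.6·0.1000) ≈ 0.6923
After pressure gauge='out-of-range': P(faulty) = 0.85·0.6923 / (0.85·0.6923 + 0.4·0.3077) ≈ 0.8270
After temperature sensor='normal': P(faulty) = 0.15·0.8270 / (0.15·0.8270 + 0.3·0.1730) ≈ 0.7051

0.705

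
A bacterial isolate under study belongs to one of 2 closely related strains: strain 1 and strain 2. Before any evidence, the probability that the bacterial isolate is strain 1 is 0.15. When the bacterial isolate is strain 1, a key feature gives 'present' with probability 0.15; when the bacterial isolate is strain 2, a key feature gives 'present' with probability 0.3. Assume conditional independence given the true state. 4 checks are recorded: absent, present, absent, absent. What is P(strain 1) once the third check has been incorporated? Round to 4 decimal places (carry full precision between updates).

After 'absent': P(strain 1) = 0.85·0.1500 / (0.85·0.1500 + 0.7·0.8500) ≈ 0.1765
After 'present': P(strain 1) = 0.15·0.1765 / (0.15·0.1765 + 0.3·0.8235) ≈ 0.0968
After 'absent': P(strain 1) = 0.85·0.0968 / (0.85·0.0968 + 0.7·0.9032) ≈ 0.1151

0.1151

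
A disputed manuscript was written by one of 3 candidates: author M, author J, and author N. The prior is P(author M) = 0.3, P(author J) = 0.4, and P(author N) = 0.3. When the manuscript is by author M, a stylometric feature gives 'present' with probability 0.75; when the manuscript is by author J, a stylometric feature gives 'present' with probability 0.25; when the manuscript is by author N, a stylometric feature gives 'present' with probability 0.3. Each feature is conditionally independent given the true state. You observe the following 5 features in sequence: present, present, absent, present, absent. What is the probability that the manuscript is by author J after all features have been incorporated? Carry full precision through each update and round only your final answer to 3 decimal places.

0.228

After 'present': normaliser = 0.75·0.3000 + 0.25·0.4000 + 0.3·0.3000; P(author M) ≈ 0.5422, P(author J) ≈ 0.2410, P(author N) ≈ 0.2169
After 'present': normaliser = 0.75·0.5422 + 0.25·0.2410 + 0.3·0.2169; P(author M) ≈ 0.7644, P(author J) ≈ 0.1133, P(author N) ≈ 0.1223
After 'absent': normaliser = 0.25·0.7644 + 0.75·0.1133 + 0.7·0.1223; P(author M) ≈ 0.5284, P(author J) ≈ 0.2349, P(author N) ≈ 0.2367
After 'present': normaliser = 0.75·0.5284 + 0.25·0.2349 + 0.3·0.2367; P(author M) ≈ 0.7534, P(author J) ≈ 0.1116, P(author N) ≈ 0.1350
After 'absent': normaliser = 0.25·0.7534 + 0.75·0.1116 + 0.7·0.1350; P(author M) ≈ 0.5138, P(author J) ≈ 0.2284, P(author N) ≈ 0.2578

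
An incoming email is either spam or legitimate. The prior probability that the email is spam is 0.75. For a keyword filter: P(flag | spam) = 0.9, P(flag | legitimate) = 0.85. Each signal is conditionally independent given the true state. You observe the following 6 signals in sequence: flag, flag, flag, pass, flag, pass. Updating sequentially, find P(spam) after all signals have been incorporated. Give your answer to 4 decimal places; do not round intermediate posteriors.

0.6263

Apply Bayes' rule sequentially, carrying P(spam) forward.
After 'flag': P(spam) = 0.9·0.7500 / (0.9·0.7500 + 0.85·0.2500) ≈ 0.7606
After 'flag': P(spam) = 0.9·0.7606 / (0.9·0.7606 + 0.85·0.2394) ≈ 0.7708
After 'flag': P(spam) = 0.9·0.7708 / (0.9·0.7708 + 0.85·0.2292) ≈ 0.7808
After 'pass': P(spam) = 0.1·0.7808 / (0.1·0.7808 + 0.15·0.2192) ≈ 0.7036
After 'flag': P(spam) = 0.9·0.7036 / (0.9·0.7036 + 0.85·0.2964) ≈ 0.7154
After 'pass': P(spam) = 0.1·0.7154 / (0.1·0.7154 + 0.15·0.2846) ≈ 0.6263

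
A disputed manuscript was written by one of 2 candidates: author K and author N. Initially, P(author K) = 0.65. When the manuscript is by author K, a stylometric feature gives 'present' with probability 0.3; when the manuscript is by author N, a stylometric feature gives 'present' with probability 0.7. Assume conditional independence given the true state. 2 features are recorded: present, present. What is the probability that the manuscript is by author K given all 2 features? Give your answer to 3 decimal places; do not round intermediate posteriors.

0.254

After 'present': P(author K) = 0.3·0.6500 / (0.3·0.6500 + 0.7·0.3500) ≈ 0.4432
After 'present': P(author K) = 0.3·0.4432 / (0.3·0.4432 + 0.7·0.5568) ≈ 0.2543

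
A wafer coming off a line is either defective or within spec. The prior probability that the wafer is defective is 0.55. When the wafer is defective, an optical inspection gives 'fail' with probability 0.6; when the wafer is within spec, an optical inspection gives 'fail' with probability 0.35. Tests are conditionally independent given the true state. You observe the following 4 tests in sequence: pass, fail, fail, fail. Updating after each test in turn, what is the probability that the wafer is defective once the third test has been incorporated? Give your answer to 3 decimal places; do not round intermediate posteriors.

After 'pass': P(defective) = 0.4·0.5500 / (0.4·0.5500 + 0.65·0.4500) ≈ 0.4293
After 'fail': P(defective) = 0.6·0.4293 / (0.6·0.4293 + 0.35·0.5707) ≈ 0.5632
After 'fail': P(defective) = 0.6·0.5632 / (0.6·0.5632 + 0.35·0.4368) ≈ 0.6885

0.689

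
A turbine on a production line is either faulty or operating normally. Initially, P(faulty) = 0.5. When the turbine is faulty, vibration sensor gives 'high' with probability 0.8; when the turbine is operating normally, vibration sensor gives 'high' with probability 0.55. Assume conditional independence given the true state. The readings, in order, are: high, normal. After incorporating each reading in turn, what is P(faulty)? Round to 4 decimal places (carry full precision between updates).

Each posterior becomes the prior for the next update.
After 'high': P(faulty) = 0.8·0.5000 / (0.8·0.5000 + 0.55·0.5000) ≈ 0.5926
After 'normal': P(faulty) = 0.2·0.5926 / (0.2·0.5926 + 0.45·0.4074) ≈ 0.3926

0.3926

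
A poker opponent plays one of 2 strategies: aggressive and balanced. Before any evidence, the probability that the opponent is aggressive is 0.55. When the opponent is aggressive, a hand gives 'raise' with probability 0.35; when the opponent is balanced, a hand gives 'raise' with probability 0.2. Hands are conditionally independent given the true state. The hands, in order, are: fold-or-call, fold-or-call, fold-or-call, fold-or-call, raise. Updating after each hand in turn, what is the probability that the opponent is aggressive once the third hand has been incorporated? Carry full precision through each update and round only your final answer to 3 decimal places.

0.396

After 'fold-or-call': P(aggressive) = 0.65·0.5500 / (0.65·0.5500 + 0.8·0.4500) ≈ 0.4983
After 'fold-or-call': P(aggressive) = 0.65·0.4983 / (0.65·0.4983 + 0.8·0.5017) ≈ 0.4466
After 'fold-or-call': P(aggressive) = 0.65·0.4466 / (0.65·0.4466 + 0.8·0.5534) ≈ 0.3960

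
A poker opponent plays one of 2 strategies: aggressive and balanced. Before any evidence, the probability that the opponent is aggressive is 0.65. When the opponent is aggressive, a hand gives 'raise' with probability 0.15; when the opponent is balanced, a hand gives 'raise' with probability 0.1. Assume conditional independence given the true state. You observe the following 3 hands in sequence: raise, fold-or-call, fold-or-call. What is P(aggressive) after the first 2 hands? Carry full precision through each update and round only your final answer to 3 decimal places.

After 'raise': P(aggressive) = 0.15·0.6500 / (0.15·0.6500 + 0.1·0.3500) ≈ 0.7358
After 'fold-or-call': P(aggressive) = 0.85·0.7358 / (0.85·0.7358 + 0.9·0.2642) ≈ 0.7246

0.725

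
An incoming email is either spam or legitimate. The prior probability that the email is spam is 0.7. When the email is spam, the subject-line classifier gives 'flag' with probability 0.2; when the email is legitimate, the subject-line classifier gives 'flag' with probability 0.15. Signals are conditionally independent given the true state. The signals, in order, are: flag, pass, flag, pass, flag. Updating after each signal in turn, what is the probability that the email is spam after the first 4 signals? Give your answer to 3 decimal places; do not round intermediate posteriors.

0.786

Each posterior becomes the prior for the next update.
After 'flag': P(spam) = 0.2·0.7000 / (0.2·0.7000 + 0.15·0.3000) ≈ 0.7568
After 'pass': P(spam) = 0.8·0.7568 / (0.8·0.7568 + 0.85·0.2432) ≈ 0.7454
After 'flag': P(spam) = 0.2·0.7454 / (0.2·0.7454 + 0.15·0.2546) ≈ 0.7961
After 'pass': P(spam) = 0.8·0.7961 / (0.8·0.7961 + 0.85·0.2039) ≈ 0.7861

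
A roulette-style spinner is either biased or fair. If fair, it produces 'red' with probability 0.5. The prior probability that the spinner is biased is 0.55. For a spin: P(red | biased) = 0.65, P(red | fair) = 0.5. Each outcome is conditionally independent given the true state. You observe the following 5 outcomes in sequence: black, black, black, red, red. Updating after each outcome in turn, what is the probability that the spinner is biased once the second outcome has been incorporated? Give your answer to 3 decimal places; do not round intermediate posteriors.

After 'black': P(biased) = 0.35·0.5500 / (0.35·0.5500 + 0.5·0.4500) ≈ 0.4611
After 'black': P(biased) = 0.35·0.4611 / (0.35·0.4611 + 0.5·0.5389) ≈ 0.3746

0.375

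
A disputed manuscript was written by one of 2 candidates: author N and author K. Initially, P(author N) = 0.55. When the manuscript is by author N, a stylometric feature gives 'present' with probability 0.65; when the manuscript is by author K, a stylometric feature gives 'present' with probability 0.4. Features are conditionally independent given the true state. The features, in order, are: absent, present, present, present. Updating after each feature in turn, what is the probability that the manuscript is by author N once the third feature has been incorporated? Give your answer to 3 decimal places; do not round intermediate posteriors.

After 'absent': P(author N) = 0.35·0.5500 / (0.35·0.5500 + 0.6·0.4500) ≈ 0.4162
After 'present': P(author N) = 0.65·0.4162 / (0.65·0.4162 + 0.4·0.5838) ≈ 0.5367
After 'present': P(author N) = 0.65·0.5367 / (0.65·0.5367 + 0.4·0.4633) ≈ 0.6531

0.653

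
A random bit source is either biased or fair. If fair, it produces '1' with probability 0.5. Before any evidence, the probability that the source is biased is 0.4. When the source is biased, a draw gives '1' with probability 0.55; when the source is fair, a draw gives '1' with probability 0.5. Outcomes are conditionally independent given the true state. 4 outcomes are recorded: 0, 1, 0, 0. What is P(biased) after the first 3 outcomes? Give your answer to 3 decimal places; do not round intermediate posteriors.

Apply Bayes' rule sequentially, carrying P(biased) forward.
After '0': P(biased) = 0.45·0.4000 / (0.45·0.4000 + 0.5·0.6000) ≈ 0.3750
After '1': P(biased) = 0.55·0.3750 / (0.55·0.3750 + 0.5·0.6250) ≈ 0.3976
After '0': P(biased) = 0.45·0.3976 / (0.45·0.3976 + 0.5·0.6024) ≈ 0.3726

0.373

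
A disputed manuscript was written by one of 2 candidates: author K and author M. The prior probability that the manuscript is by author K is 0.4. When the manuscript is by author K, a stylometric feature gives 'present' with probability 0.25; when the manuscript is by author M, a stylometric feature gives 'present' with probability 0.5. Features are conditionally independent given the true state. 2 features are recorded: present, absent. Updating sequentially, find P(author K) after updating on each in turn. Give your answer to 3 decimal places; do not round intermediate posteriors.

0.333

After 'present': P(author K) = 0.25·0.4000 / (0.25·0.4000 + 0.5·0.6000) ≈ 0.2500
After 'absent': P(author K) = 0.75·0.2500 / (0.75·0.2500 + 0.5·0.7500) ≈ 0.3333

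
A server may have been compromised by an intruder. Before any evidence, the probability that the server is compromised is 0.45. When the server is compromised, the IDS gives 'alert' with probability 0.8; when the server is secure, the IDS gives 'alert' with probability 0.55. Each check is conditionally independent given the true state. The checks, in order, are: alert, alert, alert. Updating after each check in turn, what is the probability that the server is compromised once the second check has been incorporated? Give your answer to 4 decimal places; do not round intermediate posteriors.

0.6338

After 'alert': P(compromised) = 0.8·0.4500 / (0.8·0.4500 + 0.55·0.5500) ≈ 0.5434
After 'alert': P(compromised) = 0.8·0.5434 / (0.8·0.5434 + 0.55·0.4566) ≈ 0.6338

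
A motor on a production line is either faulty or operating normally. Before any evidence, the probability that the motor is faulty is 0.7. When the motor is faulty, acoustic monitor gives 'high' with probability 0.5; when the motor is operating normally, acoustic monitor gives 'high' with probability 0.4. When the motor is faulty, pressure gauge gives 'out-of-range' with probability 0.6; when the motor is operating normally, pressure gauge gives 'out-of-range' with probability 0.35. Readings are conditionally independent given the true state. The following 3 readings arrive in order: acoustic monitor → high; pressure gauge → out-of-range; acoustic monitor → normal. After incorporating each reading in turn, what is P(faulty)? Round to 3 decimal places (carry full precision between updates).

0.806

After acoustic monitor='high': P(faulty) = 0.5·0.7000 / (0.5·0.7000 + 0.4·0.3000) ≈ 0.7447
After pressure gauge='out-of-range': P(faulty) = 0.6·0.7447 / (0.6·0.7447 + 0.35·0.2553) ≈ 0.8333
After acoustic monitor='normal': P(faulty) = 0.5·0.8333 / (0.5·0.8333 + 0.6·0.1667) ≈ 0.8065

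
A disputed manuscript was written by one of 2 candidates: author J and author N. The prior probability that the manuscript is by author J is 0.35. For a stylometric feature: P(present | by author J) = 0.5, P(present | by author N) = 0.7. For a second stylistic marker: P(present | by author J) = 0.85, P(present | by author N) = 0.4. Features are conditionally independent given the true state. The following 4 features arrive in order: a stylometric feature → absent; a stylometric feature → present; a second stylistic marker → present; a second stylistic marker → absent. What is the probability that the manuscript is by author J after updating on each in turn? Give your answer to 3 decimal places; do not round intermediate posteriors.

After a stylometric feature='absent': P(author J) = 0.5·0.3500 / (0.5·0.3500 + 0.3·0.6500) ≈ 0.4730
After a stylometric feature='present': P(author J) = 0.5·0.4730 / (0.5·0.4730 + 0.7·0.5270) ≈ 0.3906
After a second stylistic marker='present': P(author J) = 0.85·0.3906 / (0.85·0.3906 + 0.4·0.6094) ≈ 0.5767
After a second stylistic marker='absent': P(author J) = 0.15·0.5767 / (0.15·0.5767 + 0.6·0.4233) ≈ 0.2540

0.254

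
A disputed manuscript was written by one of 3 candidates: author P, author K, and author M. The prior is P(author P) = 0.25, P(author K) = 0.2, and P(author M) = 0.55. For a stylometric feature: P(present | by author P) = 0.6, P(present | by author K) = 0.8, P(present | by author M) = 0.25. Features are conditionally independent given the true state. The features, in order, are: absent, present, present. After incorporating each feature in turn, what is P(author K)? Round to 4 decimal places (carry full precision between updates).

0.2930

Each posterior becomes the prior for the next update.
After 'absent': normaliser = 0.4·0.2500 + 0.2·0.2000 + 0.75·0.5500; P(author P) ≈ 0.1810, P(author K) ≈ 0.0724, P(author M) ≈ 0.7466
After 'present': normaliser = 0.6·0.1810 + 0.8·0.0724 + 0.25·0.7466; P(author P) ≈ 0.3075, P(author K) ≈ 0.1640, P(author M) ≈ 0.5285
After 'present': normaliser = 0.6·0.3075 + 0.8·0.1640 + 0.25·0.5285; P(author P) ≈ 0.4120, P(author K) ≈ 0.2930, P(author M) ≈ 0.2950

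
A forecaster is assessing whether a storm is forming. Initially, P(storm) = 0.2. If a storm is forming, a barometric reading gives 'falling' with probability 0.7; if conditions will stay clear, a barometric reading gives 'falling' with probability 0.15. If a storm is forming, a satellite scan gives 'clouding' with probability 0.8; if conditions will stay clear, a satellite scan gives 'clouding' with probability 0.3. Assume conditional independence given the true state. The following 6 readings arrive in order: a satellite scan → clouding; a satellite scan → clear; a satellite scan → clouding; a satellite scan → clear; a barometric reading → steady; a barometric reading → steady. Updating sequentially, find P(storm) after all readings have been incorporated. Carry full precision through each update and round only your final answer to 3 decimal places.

Apply Bayes' rule sequentially, carrying P(storm) forward.
After a satellite scan='clouding': P(storm) = 0.8·0.2000 / (0.8·0.2000 + 0.3·0.8000) ≈ 0.4000
After a satellite scan='clear': P(storm) = 0.2·0.4000 / (0.2·0.4000 + 0.7·0.6000) ≈ 0.1600
After a satellite scan='clouding': P(storm) = 0.8·0.1600 / (0.8·0.1600 + 0.3·0.8400) ≈ 0.3368
After a satellite scan='clear': P(storm) = 0.2·0.3368 / (0.2·0.3368 + 0.7·0.6632) ≈ 0.1267
After a barometric reading='steady': P(storm) = 0.3·0.1267 / (0.3·0.1267 + 0.85·0.8733) ≈ 0.0487
After a barometric reading='steady': P(storm) = 0.3·0.0487 / (0.3·0.0487 + 0.85·0.9513) ≈ 0.0178

0.018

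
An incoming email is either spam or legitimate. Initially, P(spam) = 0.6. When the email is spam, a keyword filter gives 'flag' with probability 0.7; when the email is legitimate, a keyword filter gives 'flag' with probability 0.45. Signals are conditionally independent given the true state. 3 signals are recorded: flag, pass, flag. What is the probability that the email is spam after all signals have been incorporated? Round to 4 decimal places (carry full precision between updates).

0.6644

Each posterior becomes the prior for the next update.
After 'flag': P(spam) = 0.7·0.6000 / (0.7·0.6000 + 0.45·0.4000) ≈ 0.7000
After 'pass': P(spam) = 0.3·0.7000 / (0.3·0.7000 + 0.55·0.3000) ≈ 0.5600
After 'flag': P(spam) = 0.7·0.5600 / (0.7·0.5600 + 0.45·0.4400) ≈ 0.6644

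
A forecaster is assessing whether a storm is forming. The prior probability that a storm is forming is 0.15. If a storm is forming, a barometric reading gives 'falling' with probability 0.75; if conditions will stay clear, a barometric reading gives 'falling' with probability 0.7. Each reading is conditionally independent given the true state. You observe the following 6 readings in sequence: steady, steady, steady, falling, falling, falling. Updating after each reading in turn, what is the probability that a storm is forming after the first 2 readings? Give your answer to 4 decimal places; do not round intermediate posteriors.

0.1092

After 'steady': P(storm) = 0.25·0.1500 / (0.25·0.1500 + 0.3·0.8500) ≈ 0.1282
After 'steady': P(storm) = 0.25·0.1282 / (0.25·0.1282 + 0.3·0.8718) ≈ 0.1092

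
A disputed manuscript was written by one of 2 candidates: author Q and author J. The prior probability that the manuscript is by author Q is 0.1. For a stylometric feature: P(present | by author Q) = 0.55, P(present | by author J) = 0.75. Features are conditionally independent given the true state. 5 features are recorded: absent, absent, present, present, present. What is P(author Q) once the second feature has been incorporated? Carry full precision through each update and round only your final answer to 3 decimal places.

After 'absent': P(author Q) = 0.45·0.1000 / (0.45·0.1000 + 0.25·0.9000) ≈ 0.1667
After 'absent': P(author Q) = 0.45·0.1667 / (0.45·0.1667 + 0.25·0.8333) ≈ 0.2647

0.265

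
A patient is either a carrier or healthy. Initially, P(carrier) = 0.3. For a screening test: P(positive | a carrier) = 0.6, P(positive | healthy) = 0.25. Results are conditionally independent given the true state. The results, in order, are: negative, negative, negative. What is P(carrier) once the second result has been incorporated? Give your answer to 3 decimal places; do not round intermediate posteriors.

0.109

After 'negative': P(carrier) = 0.4·0.3000 / (0.4·0.3000 + 0.75·0.7000) ≈ 0.1860
After 'negative': P(carrier) = 0.4·0.1860 / (0.4·0.1860 + 0.75·0.8140) ≈ 0.1087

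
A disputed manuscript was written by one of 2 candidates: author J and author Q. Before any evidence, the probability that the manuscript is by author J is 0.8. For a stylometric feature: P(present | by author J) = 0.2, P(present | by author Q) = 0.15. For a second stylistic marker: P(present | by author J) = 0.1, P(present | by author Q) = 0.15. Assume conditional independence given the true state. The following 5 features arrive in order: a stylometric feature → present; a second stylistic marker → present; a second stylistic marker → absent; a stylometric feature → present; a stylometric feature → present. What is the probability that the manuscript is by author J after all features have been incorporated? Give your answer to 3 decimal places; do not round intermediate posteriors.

0.870

After a stylometric feature='present': P(author J) = 0.2·0.8000 / (0.2·0.8000 + 0.15·0.2000) ≈ 0.8421
After a second stylistic marker='present': P(author J) = 0.1·0.8421 / (0.1·0.8421 + 0.15·0.1579) ≈ 0.7805
After a second stylistic marker='absent': P(author J) = 0.9·0.7805 / (0.9·0.7805 + 0.85·0.2195) ≈ 0.7901
After a stylometric feature='present': P(author J) = 0.2·0.7901 / (0.2·0.7901 + 0.15·0.2099) ≈ 0.8339
After a stylometric feature='present': P(author J) = 0.2·0.8339 / (0.2·0.8339 + 0.15·0.1661) ≈ 0.8700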